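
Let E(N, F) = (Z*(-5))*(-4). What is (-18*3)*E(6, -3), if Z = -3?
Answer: 3240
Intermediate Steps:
E(N, F) = -60 (E(N, F) = -3*(-5)*(-4) = 15*(-4) = -60)
(-18*3)*E(6, -3) = -18*3*(-60) = -54*(-60) = 3240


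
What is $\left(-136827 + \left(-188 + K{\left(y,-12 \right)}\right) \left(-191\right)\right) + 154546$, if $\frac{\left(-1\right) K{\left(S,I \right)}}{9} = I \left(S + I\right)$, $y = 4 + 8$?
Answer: $53627$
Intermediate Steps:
$y = 12$
$K{\left(S,I \right)} = - 9 I \left(I + S\right)$ ($K{\left(S,I \right)} = - 9 I \left(S + I\right) = - 9 I \left(I + S\right)$)
$\left(-136827 + \left(-188 + K{\left(y,-12 \right)}\right) \left(-191\right)\right) + 154546 = \left(-136827 + \left(-188 - - 108 \left(-12 + 12\right)\right) \left(-191\right)\right) + 154546 = \left(-136827 + \left(-188 - \left(-108\right) 0\right) \left(-191\right)\right) + 154546 = \left(-136827 + \left(-188 + 0\right) \left(-191\right)\right) + 154546 = \left(-136827 - -35908\right) + 154546 = \left(-136827 + 35908\right) + 154546 = -100919 + 154546 = 53627$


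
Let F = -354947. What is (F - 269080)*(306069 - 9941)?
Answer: -184791867456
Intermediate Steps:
(F - 269080)*(306069 - 9941) = (-354947 - 269080)*(306069 - 9941) = -624027*296128 = -184791867456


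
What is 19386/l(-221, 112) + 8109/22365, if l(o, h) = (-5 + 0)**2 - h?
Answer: -16031941/72065 ≈ -222.47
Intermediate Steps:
l(o, h) = 25 - h (l(o, h) = (-5)**2 - h = 25 - h)
19386/l(-221, 112) + 8109/22365 = 19386/(25 - 1*112) + 8109/22365 = 19386/(25 - 112) + 8109*(1/22365) = 19386/(-87) + 901/2485 = 19386*(-1/87) + 901/2485 = -6462/29 + 901/2485 = -16031941/72065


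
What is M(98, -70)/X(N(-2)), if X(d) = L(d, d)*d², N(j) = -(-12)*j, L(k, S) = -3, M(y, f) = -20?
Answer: 5/432 ≈ 0.011574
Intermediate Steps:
N(j) = 12*j
X(d) = -3*d²
M(98, -70)/X(N(-2)) = -20/((-3*(12*(-2))²)) = -20/((-3*(-24)²)) = -20/((-3*576)) = -20/(-1728) = -20*(-1/1728) = 5/432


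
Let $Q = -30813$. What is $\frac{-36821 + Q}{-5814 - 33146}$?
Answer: $\frac{33817}{19480} \approx 1.736$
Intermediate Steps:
$\frac{-36821 + Q}{-5814 - 33146} = \frac{-36821 - 30813}{-5814 - 33146} = - \frac{67634}{-38960} = \left(-67634\right) \left(- \frac{1}{38960}\right) = \frac{33817}{19480}$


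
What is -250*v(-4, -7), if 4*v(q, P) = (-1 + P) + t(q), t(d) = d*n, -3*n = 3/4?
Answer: 875/2 ≈ 437.50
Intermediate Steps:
n = -¼ (n = -1/4 = -⅓*¾ = -¼ ≈ -0.25000)
t(d) = -d/4 (t(d) = d*(-¼) = -d/4)
v(q, P) = -¼ - q/16 + P/4 (v(q, P) = ((-1 + P) - q/4)/4 = (-1 + P - q/4)/4 = -¼ - q/16 + P/4)
-250*v(-4, -7) = -250*(-¼ - 1/16*(-4) + (¼)*(-7)) = -250*(-¼ + ¼ - 7/4) = -250*(-7/4) = 875/2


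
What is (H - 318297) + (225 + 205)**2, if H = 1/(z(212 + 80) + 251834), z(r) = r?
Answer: -33632852021/252126 ≈ -1.3340e+5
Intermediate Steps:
H = 1/252126 (H = 1/((212 + 80) + 251834) = 1/(292 + 251834) = 1/252126 ≈ 3.9663e-6)
(H - 318297) + (225 + 205)**2 = (1/252126 - 318297) + (225 + 205)**2 = -80250949421/252126 + 430**2 = -80250949421/252126 + 184900 = -33632852021/252126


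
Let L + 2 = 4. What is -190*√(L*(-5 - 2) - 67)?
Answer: -1710*I ≈ -1710.0*I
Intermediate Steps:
L = 2 (L = -2 + 4 = 2)
-190*√(L*(-5 - 2) - 67) = -190*√(2*(-5 - 2) - 67) = -190*√(2*(-7) - 67) = -190*√(-14 - 67) = -1710*I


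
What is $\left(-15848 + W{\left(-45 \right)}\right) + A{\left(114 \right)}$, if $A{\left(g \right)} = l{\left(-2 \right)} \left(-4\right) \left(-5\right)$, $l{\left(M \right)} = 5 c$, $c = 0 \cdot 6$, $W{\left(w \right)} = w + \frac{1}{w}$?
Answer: $- \frac{715186}{45} \approx -15893.0$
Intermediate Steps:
$c = 0$
$l{\left(M \right)} = 0$ ($l{\left(M \right)} = 5 \cdot 0 = 0$)
$A{\left(g \right)} = 0$ ($A{\left(g \right)} = 0 \left(-4\right) \left(-5\right) = 0 \left(-5\right) = 0$)
$\left(-15848 + W{\left(-45 \right)}\right) + A{\left(114 \right)} = \left(-15848 - \left(45 - \frac{1}{-45}\right)\right) + 0 = \left(-15848 - \frac{2026}{45}\right) + 0 = - \frac{715186}{45} + 0 = - \frac{715186}{45}$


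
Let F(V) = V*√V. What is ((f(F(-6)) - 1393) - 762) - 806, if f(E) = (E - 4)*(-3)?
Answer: -2949 + 18*I*√6 ≈ -2949.0 + 44.091*I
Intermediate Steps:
F(V) = V^(3/2)
f(E) = 12 - 3*E (f(E) = (-4 + E)*(-3) = 12 - 3*E)
((f(F(-6)) - 1393) - 762) - 806 = (((12 - (-18)*I*√6) - 1393) - 762) - 806 = (((12 + 18*I*√6) - 1393) - 762) - 806 = ((-1381 + 18*I*√6) - 762) - 806 = (-2143 + 18*I*√6) - 806 = -2949 + 18*I*√6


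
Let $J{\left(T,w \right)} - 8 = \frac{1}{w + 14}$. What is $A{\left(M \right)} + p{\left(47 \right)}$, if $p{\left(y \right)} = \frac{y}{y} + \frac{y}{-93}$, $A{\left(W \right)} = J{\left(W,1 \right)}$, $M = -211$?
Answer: $\frac{1327}{155} \approx 8.5613$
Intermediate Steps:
$J{\left(T,w \right)} = 8 + \frac{1}{14 + w}$ ($J{\left(T,w \right)} = 8 + \frac{1}{w + 14} = 8 + \frac{1}{14 + w}$)
$A{\left(W \right)} = \frac{121}{15}$ ($A{\left(W \right)} = \frac{113 + 8 \cdot 1}{14 + 1} = \frac{113 + 8}{15} = \frac{1}{15} \cdot 121 = \frac{121}{15}$)
$p{\left(y \right)} = 1 - \frac{y}{93}$ ($p{\left(y \right)} = 1 + y \left(- \frac{1}{93}\right) = 1 - \frac{y}{93}$)
$A{\left(M \right)} + p{\left(47 \right)} = \frac{121}{15} + \left(1 - \frac{47}{93}\right) = \frac{121}{15} + \frac{46}{93} = \frac{1327}{155}$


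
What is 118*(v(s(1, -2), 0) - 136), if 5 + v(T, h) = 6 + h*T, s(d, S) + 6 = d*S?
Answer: -15930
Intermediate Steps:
s(d, S) = -6 + S*d (s(d, S) = -6 + d*S = -6 + S*d)
v(T, h) = 1 + T*h (v(T, h) = -5 + (6 + h*T) = -5 + (6 + T*h) = 1 + T*h)
118*(v(s(1, -2), 0) - 136) = 118*((1 + (-6 - 2*1)*0) - 136) = 118*((1 + (-6 - 2)*0) - 136) = 118*((1 - 8*0) - 136) = 118*((1 + 0) - 136) = 118*(1 - 136) = 118*(-135) = -15930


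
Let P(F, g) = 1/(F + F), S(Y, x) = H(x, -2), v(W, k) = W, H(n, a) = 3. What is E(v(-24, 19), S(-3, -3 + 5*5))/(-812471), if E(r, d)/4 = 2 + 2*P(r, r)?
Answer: -47/4874826 ≈ -9.6414e-6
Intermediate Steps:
S(Y, x) = 3
P(F, g) = 1/(2*F)
E(r, d) = 8 + 4/r (E(r, d) = 4*(2 + 2*(1/(2*r))) = 4*(2 + 1/r) = 8 + 4/r)
E(v(-24, 19), S(-3, -3 + 5*5))/(-812471) = (8 + 4/(-24))/(-812471) = (8 + 4*(-1/24))*(-1/812471) = (8 - ⅙)*(-1/812471) = (47/6)*(-1/812471) = -47/4874826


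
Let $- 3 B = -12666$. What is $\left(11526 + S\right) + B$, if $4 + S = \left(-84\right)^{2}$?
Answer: $22800$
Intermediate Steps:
$S = 7052$ ($S = -4 + \left(-84\right)^{2} = -4 + 7056 = 7052$)
$B = 4222$ ($B = \left(- \frac{1}{3}\right) \left(-12666\right) = 4222$)
$\left(11526 + S\right) + B = \left(11526 + 7052\right) + 4222 = 18578 + 4222 = 22800$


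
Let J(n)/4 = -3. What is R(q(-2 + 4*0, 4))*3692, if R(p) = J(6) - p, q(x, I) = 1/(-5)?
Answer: -217828/5 ≈ -43566.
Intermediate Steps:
J(n) = -12 (J(n) = 4*(-3) = -12)
q(x, I) = -⅕
R(p) = -12 - p
R(q(-2 + 4*0, 4))*3692 = (-12 - 1*(-⅕))*3692 = (-12 + ⅕)*3692 = -59/5*3692 = -217828/5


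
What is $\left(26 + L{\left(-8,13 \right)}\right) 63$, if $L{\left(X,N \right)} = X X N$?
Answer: $54054$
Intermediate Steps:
$L{\left(X,N \right)} = N X^{2}$ ($L{\left(X,N \right)} = X^{2} N = N X^{2}$)
$\left(26 + L{\left(-8,13 \right)}\right) 63 = \left(26 + 13 \left(-8\right)^{2}\right) 63 = \left(26 + 13 \cdot 64\right) 63 = \left(26 + 832\right) 63 = 858 \cdot 63 = 54054$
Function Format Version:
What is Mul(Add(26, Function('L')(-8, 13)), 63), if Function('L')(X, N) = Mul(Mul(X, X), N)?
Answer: 54054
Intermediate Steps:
Function('L')(X, N) = Mul(N, Pow(X, 2)) (Function('L')(X, N) = Mul(Pow(X, 2), N) = Mul(N, Pow(X, 2)))
Mul(Add(26, Function('L')(-8, 13)), 63) = Mul(Add(26, Mul(13, Pow(-8, 2))), 63) = Mul(Add(26, Mul(13, 64)), 63) = Mul(Add(26, 832), 63) = Mul(858, 63) = 54054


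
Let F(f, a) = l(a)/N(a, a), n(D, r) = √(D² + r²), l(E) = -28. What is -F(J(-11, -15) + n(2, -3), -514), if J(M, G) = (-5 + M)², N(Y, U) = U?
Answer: -14/257 ≈ -0.054475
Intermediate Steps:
F(f, a) = -28/a
-F(J(-11, -15) + n(2, -3), -514) = -(-28)/(-514) = -(-28)*(-1)/514 = -1*14/257 = -14/257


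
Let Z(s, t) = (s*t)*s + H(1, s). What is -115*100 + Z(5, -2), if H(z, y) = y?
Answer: -11545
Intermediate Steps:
Z(s, t) = s + t*s**2 (Z(s, t) = (s*t)*s + s = t*s**2 + s = s + t*s**2)
-115*100 + Z(5, -2) = -115*100 + 5*(1 + 5*(-2)) = -11500 + 5*(1 - 10) = -11500 + 5*(-9) = -11500 - 45 = -11545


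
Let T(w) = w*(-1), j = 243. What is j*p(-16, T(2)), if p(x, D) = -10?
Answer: -2430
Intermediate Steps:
T(w) = -w
j*p(-16, T(2)) = 243*(-10) = -2430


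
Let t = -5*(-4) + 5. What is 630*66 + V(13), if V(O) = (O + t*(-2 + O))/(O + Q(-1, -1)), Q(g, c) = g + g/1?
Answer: 457668/11 ≈ 41606.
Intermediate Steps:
Q(g, c) = 2*g (Q(g, c) = g + g*1 = g + g = 2*g)
t = 25 (t = 20 + 5 = 25)
V(O) = (-50 + 26*O)/(-2 + O) (V(O) = (O + 25*(-2 + O))/(O + 2*(-1)) = (O + (-50 + 25*O))/(O - 2) = (-50 + 26*O)/(-2 + O))
630*66 + V(13) = 630*66 + 2*(-25 + 13*13)/(-2 + 13) = 41580 + 2*(-25 + 169)/11 = 41580 + 2*(1/11)*144 = 41580 + 288/11 = 457668/11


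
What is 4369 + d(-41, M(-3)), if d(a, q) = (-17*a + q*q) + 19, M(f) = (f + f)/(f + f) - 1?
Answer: 5085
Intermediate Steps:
M(f) = 0 (M(f) = (2*f)/((2*f)) - 1 = (2*f)*(1/(2*f)) - 1 = 1 - 1 = 0)
d(a, q) = 19 + q² - 17*a (d(a, q) = (-17*a + q²) + 19 = (q² - 17*a) + 19 = 19 + q² - 17*a)
4369 + d(-41, M(-3)) = 4369 + (19 + 0² - 17*(-41)) = 4369 + (19 + 0 + 697) = 4369 + 716 = 5085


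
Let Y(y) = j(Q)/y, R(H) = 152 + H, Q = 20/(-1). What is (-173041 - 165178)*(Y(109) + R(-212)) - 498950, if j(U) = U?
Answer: 2164331090/109 ≈ 1.9856e+7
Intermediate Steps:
Q = -20 (Q = 20*(-1) = -20)
Y(y) = -20/y
(-173041 - 165178)*(Y(109) + R(-212)) - 498950 = (-173041 - 165178)*(-20/109 + (152 - 212)) - 498950 = -338219*(-20*1/109 - 60) - 498950 = -338219*(-20/109 - 60) - 498950 = -338219*(-6560/109) - 498950 = 2218716640/109 - 498950 = 2164331090/109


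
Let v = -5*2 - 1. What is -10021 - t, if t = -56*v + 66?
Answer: -10703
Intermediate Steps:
v = -11 (v = -10 - 1 = -11)
t = 682 (t = -56*(-11) + 66 = 616 + 66 = 682)
-10021 - t = -10021 - 1*682 = -10021 - 682 = -10703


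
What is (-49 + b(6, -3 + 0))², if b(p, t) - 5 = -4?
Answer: 2304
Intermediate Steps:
b(p, t) = 1 (b(p, t) = 5 - 4 = 1)
(-49 + b(6, -3 + 0))² = (-49 + 1)² = (-48)² = 2304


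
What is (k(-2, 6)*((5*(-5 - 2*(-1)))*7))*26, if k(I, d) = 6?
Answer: -16380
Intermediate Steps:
(k(-2, 6)*((5*(-5 - 2*(-1)))*7))*26 = (6*((5*(-5 - 2*(-1)))*7))*26 = (6*((5*(-5 + 2))*7))*26 = (6*((5*(-3))*7))*26 = (6*(-15*7))*26 = (6*(-105))*26 = -630*26 = -16380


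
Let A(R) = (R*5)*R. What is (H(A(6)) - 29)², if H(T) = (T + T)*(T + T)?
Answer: 16788644041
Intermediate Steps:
A(R) = 5*R² (A(R) = (5*R)*R = 5*R²)
H(T) = 4*T² (H(T) = (2*T)*(2*T) = 4*T²)
(H(A(6)) - 29)² = (4*(5*6²)² - 29)² = (4*(5*36)² - 29)² = (4*180² - 29)² = (4*32400 - 29)² = (129600 - 29)² = 129571² = 16788644041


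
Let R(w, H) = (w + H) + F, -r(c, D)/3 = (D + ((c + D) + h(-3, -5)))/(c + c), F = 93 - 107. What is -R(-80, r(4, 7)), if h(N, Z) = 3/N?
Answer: 803/8 ≈ 100.38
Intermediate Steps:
F = -14
r(c, D) = -3*(-1 + c + 2*D)/(2*c) (r(c, D) = -3*(D + ((c + D) + 3/(-3)))/(c + c) = -3*(D + ((D + c) + 3*(-1/3)))/(2*c) = -3*(D + ((D + c) - 1))*1/(2*c) = -3*(D + (-1 + D + c))*1/(2*c) = -3*(-1 + c + 2*D)*1/(2*c) = -3*(-1 + c + 2*D)/(2*c))
R(w, H) = -14 + H + w (R(w, H) = (w + H) - 14 = (H + w) - 14 = -14 + H + w)
-R(-80, r(4, 7)) = -(-14 + (3/2)*(1 - 1*4 - 2*7)/4 - 80) = -(-14 + (3/2)*(1/4)*(1 - 4 - 14) - 80) = -(-14 + (3/2)*(1/4)*(-17) - 80) = -(-14 - 51/8 - 80) = -1*(-803/8) = 803/8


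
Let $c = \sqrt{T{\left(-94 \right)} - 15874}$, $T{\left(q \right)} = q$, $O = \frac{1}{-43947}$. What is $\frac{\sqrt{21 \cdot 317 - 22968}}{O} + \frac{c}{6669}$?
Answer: $\frac{i \left(- 293082543 \sqrt{16311} + 4 \sqrt{998}\right)}{6669} \approx - 5.6127 \cdot 10^{6} i$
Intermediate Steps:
$O = - \frac{1}{43947} \approx -2.2755 \cdot 10^{-5}$
$c = 4 i \sqrt{998}$ ($c = \sqrt{-94 - 15874} = \sqrt{-15968} = 4 i \sqrt{998} \approx 126.36 i$)
$\frac{\sqrt{21 \cdot 317 - 22968}}{O} + \frac{c}{6669} = \frac{\sqrt{21 \cdot 317 - 22968}}{- \frac{1}{43947}} + \frac{4 i \sqrt{998}}{6669} = \sqrt{6657 - 22968} \left(-43947\right) + 4 i \sqrt{998} \cdot \frac{1}{6669} = \sqrt{-16311} \left(-43947\right) + \frac{4 i \sqrt{998}}{6669} = i \sqrt{16311} \left(-43947\right) + \frac{4 i \sqrt{998}}{6669} = - 43947 i \sqrt{16311} + \frac{4 i \sqrt{998}}{6669}$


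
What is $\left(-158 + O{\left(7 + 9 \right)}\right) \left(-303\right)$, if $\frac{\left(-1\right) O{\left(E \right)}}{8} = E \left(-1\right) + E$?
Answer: $47874$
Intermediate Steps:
$O{\left(E \right)} = 0$ ($O{\left(E \right)} = - 8 \left(E \left(-1\right) + E\right) = - 8 \left(- E + E\right) = \left(-8\right) 0 = 0$)
$\left(-158 + O{\left(7 + 9 \right)}\right) \left(-303\right) = \left(-158 + 0\right) \left(-303\right) = \left(-158\right) \left(-303\right) = 47874$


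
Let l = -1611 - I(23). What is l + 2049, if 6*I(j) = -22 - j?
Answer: 891/2 ≈ 445.50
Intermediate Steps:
I(j) = -11/3 - j/6 (I(j) = (-22 - j)/6 = -11/3 - j/6)
l = -3207/2 (l = -1611 - (-11/3 - ⅙*23) = -1611 - (-11/3 - 23/6) = -1611 - 1*(-15/2) = -1611 + 15/2 = -3207/2 ≈ -1603.5)
l + 2049 = -3207/2 + 2049 = 891/2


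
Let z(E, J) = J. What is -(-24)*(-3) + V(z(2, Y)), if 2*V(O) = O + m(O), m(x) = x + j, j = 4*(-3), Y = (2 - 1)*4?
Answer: -74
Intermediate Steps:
Y = 4 (Y = 1*4 = 4)
j = -12
m(x) = -12 + x (m(x) = x - 12 = -12 + x)
V(O) = -6 + O (V(O) = (O + (-12 + O))/2 = (-12 + 2*O)/2 = -6 + O)
-(-24)*(-3) + V(z(2, Y)) = -(-24)*(-3) + (-6 + 4) = -6*12 - 2 = -72 - 2 = -74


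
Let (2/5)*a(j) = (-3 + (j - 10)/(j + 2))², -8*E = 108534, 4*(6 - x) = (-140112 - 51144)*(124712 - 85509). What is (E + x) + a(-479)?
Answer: 189550738188685/101124 ≈ 1.8744e+9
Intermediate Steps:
x = 1874452248 (x = 6 - (-140112 - 51144)*(124712 - 85509)/4 = 6 - (-47814)*39203 = 6 - ¼*(-7497808968) = 6 + 1874452242 = 1874452248)
E = -54267/4 (E = -⅛*108534 = -54267/4 ≈ -13567.)
a(j) = 5*(-3 + (-10 + j)/(2 + j))²/2 (a(j) = 5*(-3 + (j - 10)/(j + 2))²/2 = 5*(-3 + (-10 + j)/(2 + j))²/2)
(E + x) + a(-479) = (-54267/4 + 1874452248) + 10*(8 - 479)²/(2 - 479)² = 7497754725/4 + 10*(-471)²/(-477)² = 7497754725/4 + 10*(1/227529)*221841 = 7497754725/4 + 246490/25281 = 189550738188685/101124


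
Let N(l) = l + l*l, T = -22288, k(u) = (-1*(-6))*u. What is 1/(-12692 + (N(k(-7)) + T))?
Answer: -1/33258 ≈ -3.0068e-5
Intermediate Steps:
k(u) = 6*u
N(l) = l + l²
1/(-12692 + (N(k(-7)) + T)) = 1/(-12692 + ((6*(-7))*(1 + 6*(-7)) - 22288)) = 1/(-12692 + (-42*(1 - 42) - 22288)) = 1/(-12692 + (-42*(-41) - 22288)) = 1/(-12692 + (1722 - 22288)) = 1/(-12692 - 20566) = 1/(-33258) = -1/33258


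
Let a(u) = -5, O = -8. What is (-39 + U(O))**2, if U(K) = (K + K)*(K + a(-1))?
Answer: 28561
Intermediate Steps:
U(K) = 2*K*(-5 + K) (U(K) = (K + K)*(K - 5) = (2*K)*(-5 + K) = 2*K*(-5 + K))
(-39 + U(O))**2 = (-39 + 2*(-8)*(-5 - 8))**2 = (-39 + 2*(-8)*(-13))**2 = (-39 + 208)**2 = 169**2 = 28561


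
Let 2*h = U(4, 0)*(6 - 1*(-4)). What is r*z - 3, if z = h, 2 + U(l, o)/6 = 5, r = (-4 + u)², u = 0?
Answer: 1437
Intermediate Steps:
r = 16 (r = (-4 + 0)² = (-4)² = 16)
U(l, o) = 18 (U(l, o) = -12 + 6*5 = -12 + 30 = 18)
h = 90 (h = (18*(6 - 1*(-4)))/2 = (18*(6 + 4))/2 = (18*10)/2 = (½)*180 = 90)
z = 90
r*z - 3 = 16*90 - 3 = 1440 - 3 = 1437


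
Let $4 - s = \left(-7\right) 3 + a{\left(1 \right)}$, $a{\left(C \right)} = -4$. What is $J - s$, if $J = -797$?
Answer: $-826$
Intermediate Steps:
$s = 29$ ($s = 4 - \left(\left(-7\right) 3 - 4\right) = 4 - \left(-21 - 4\right) = 4 - -25 = 4 + 25 = 29$)
$J - s = -797 - 29 = -826$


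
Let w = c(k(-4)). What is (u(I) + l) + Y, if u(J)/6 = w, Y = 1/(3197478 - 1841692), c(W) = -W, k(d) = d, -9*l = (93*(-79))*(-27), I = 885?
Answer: -29850340361/1355786 ≈ -22017.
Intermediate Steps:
l = -22041 (l = -93*(-79)*(-27)/9 = -(-2449)*(-27)/3 = -⅑*198369 = -22041)
Y = 1/1355786 ≈ 7.3758e-7
w = 4 (w = -1*(-4) = 4)
u(J) = 24 (u(J) = 6*4 = 24)
(u(I) + l) + Y = (24 - 22041) + 1/1355786 = -22017 + 1/1355786 = -29850340361/1355786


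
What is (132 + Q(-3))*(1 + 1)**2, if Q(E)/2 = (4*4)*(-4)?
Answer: 16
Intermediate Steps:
Q(E) = -128 (Q(E) = 2*((4*4)*(-4)) = 2*(16*(-4)) = 2*(-64) = -128)
(132 + Q(-3))*(1 + 1)**2 = (132 - 128)*(1 + 1)**2 = 4*2**2 = 4*4 = 16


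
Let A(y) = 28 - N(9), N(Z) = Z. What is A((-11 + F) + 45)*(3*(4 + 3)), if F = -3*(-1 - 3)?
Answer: 399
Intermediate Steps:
F = 12 (F = -3*(-4) = 12)
A(y) = 19 (A(y) = 28 - 1*9 = 28 - 9 = 19)
A((-11 + F) + 45)*(3*(4 + 3)) = 19*(3*(4 + 3)) = 19*(3*7) = 19*21 = 399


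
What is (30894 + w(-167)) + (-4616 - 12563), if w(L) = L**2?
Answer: 41604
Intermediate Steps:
(30894 + w(-167)) + (-4616 - 12563) = (30894 + (-167)**2) + (-4616 - 12563) = (30894 + 27889) - 17179 = 58783 - 17179 = 41604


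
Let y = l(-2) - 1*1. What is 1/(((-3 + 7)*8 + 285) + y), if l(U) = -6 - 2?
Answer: 1/308 ≈ 0.0032468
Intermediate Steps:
l(U) = -8
y = -9 (y = -8 - 1*1 = -8 - 1 = -9)
1/(((-3 + 7)*8 + 285) + y) = 1/(((-3 + 7)*8 + 285) - 9) = 1/((4*8 + 285) - 9) = 1/((32 + 285) - 9) = 1/(317 - 9) = 1/308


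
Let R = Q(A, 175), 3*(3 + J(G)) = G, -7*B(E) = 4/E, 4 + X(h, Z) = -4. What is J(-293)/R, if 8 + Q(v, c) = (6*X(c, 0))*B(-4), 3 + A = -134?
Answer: 1057/156 ≈ 6.7756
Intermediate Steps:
X(h, Z) = -8 (X(h, Z) = -4 - 4 = -8)
A = -137 (A = -3 - 134 = -137)
B(E) = -4/(7*E)
Q(v, c) = -104/7 (Q(v, c) = -8 + (6*(-8))*(-4/7/(-4)) = -8 - (-192)*(-1)/(7*4) = -8 - 48*⅐ = -8 - 48/7 = -104/7)
J(G) = -3 + G/3
R = -104/7 ≈ -14.857
J(-293)/R = (-3 + (⅓)*(-293))/(-104/7) = (-3 - 293/3)*(-7/104) = -302/3*(-7/104) = 1057/156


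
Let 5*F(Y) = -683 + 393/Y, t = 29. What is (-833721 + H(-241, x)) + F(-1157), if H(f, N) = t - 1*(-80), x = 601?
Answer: -4823236044/5785 ≈ -8.3375e+5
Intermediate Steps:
F(Y) = -683/5 + 393/(5*Y) (F(Y) = (-683 + 393/Y)/5 = -683/5 + 393/(5*Y))
H(f, N) = 109 (H(f, N) = 29 - 1*(-80) = 29 + 80 = 109)
(-833721 + H(-241, x)) + F(-1157) = (-833721 + 109) + (⅕)*(393 - 683*(-1157))/(-1157) = -833612 + (⅕)*(-1/1157)*(393 + 790231) = -833612 + (⅕)*(-1/1157)*790624 = -833612 - 790624/5785 = -4823236044/5785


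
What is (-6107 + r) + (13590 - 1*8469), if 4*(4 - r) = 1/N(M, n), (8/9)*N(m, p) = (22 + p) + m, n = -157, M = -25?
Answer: -707039/720 ≈ -982.00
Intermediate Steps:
N(m, p) = 99/4 + 9*m/8 + 9*p/8 (N(m, p) = 9*((22 + p) + m)/8 = 9*(22 + m + p)/8 = 99/4 + 9*m/8 + 9*p/8)
r = 2881/720 (r = 4 - 1/(4*(99/4 + (9/8)*(-25) + (9/8)*(-157))) = 4 - 1/(4*(99/4 - 225/8 - 1413/8)) = 4 - ¼/(-180) = 4 - ¼*(-1/180) = 4 + 1/720 = 2881/720 ≈ 4.0014)
(-6107 + r) + (13590 - 1*8469) = (-6107 + 2881/720) + (13590 - 1*8469) = -4394159/720 + (13590 - 8469) = -4394159/720 + 5121 = -707039/720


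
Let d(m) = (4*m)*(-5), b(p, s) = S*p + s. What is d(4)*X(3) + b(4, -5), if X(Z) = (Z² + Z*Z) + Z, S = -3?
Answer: -1697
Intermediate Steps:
X(Z) = Z + 2*Z² (X(Z) = (Z² + Z²) + Z = 2*Z² + Z = Z + 2*Z²)
b(p, s) = s - 3*p (b(p, s) = -3*p + s = s - 3*p)
d(m) = -20*m
d(4)*X(3) + b(4, -5) = (-20*4)*(3*(1 + 2*3)) + (-5 - 3*4) = -240*(1 + 6) + (-5 - 12) = -240*7 - 17 = -80*21 - 17 = -1680 - 17 = -1697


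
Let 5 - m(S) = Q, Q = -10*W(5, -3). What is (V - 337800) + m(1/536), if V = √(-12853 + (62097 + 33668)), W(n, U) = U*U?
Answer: -337705 + 4*√5182 ≈ -3.3742e+5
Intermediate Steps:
W(n, U) = U²
Q = -90 (Q = -10*(-3)² = -10*9 = -90)
m(S) = 95 (m(S) = 5 - 1*(-90) = 5 + 90 = 95)
V = 4*√5182 (V = √(-12853 + 95765) = √82912 = 4*√5182 ≈ 287.94)
(V - 337800) + m(1/536) = (4*√5182 - 337800) + 95 = (-337800 + 4*√5182) + 95 = -337705 + 4*√5182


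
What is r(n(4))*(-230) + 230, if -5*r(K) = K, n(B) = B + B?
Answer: 598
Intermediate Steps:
n(B) = 2*B
r(K) = -K/5
r(n(4))*(-230) + 230 = -2*4/5*(-230) + 230 = -1/5*8*(-230) + 230 = -8/5*(-230) + 230 = 368 + 230 = 598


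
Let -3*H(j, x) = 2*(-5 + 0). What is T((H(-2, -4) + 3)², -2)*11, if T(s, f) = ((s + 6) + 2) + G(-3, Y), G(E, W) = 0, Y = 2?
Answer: 4763/9 ≈ 529.22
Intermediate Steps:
H(j, x) = 10/3 (H(j, x) = -2*(-5 + 0)/3 = -2*(-5)/3 = -⅓*(-10) = 10/3)
T(s, f) = 8 + s (T(s, f) = ((s + 6) + 2) + 0 = ((6 + s) + 2) + 0 = (8 + s) + 0 = 8 + s)
T((H(-2, -4) + 3)², -2)*11 = (8 + (10/3 + 3)²)*11 = (8 + (19/3)²)*11 = (8 + 361/9)*11 = (433/9)*11 = 4763/9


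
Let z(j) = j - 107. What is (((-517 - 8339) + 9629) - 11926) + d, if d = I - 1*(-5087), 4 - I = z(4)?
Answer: -5959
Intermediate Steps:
z(j) = -107 + j
I = 107 (I = 4 - (-107 + 4) = 4 - 1*(-103) = 4 + 103 = 107)
d = 5194 (d = 107 - 1*(-5087) = 107 + 5087 = 5194)
(((-517 - 8339) + 9629) - 11926) + d = (((-517 - 8339) + 9629) - 11926) + 5194 = ((-8856 + 9629) - 11926) + 5194 = (773 - 11926) + 5194 = -11153 + 5194 = -5959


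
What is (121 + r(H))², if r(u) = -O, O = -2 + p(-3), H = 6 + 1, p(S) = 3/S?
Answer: 15376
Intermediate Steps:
H = 7
O = -3 (O = -2 + 3/(-3) = -2 + 3*(-⅓) = -2 - 1 = -3)
r(u) = 3 (r(u) = -1*(-3) = 3)
(121 + r(H))² = (121 + 3)² = 124² = 15376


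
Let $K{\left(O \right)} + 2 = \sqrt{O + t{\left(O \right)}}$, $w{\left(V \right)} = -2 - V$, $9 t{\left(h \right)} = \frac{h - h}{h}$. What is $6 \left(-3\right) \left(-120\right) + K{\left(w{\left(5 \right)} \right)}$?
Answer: $2158 + i \sqrt{7} \approx 2158.0 + 2.6458 i$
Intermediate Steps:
$t{\left(h \right)} = 0$ ($t{\left(h \right)} = \frac{\left(h - h\right) \frac{1}{h}}{9} = \frac{0 \frac{1}{h}}{9} = \frac{1}{9} \cdot 0 = 0$)
$K{\left(O \right)} = -2 + \sqrt{O}$ ($K{\left(O \right)} = -2 + \sqrt{O + 0} = -2 + \sqrt{O}$)
$6 \left(-3\right) \left(-120\right) + K{\left(w{\left(5 \right)} \right)} = 6 \left(-3\right) \left(-120\right) - \left(2 - \sqrt{-2 - 5}\right) = \left(-18\right) \left(-120\right) - \left(2 - \sqrt{-2 - 5}\right) = 2160 - \left(2 - \sqrt{-7}\right) = 2160 - \left(2 - i \sqrt{7}\right) = 2158 + i \sqrt{7}$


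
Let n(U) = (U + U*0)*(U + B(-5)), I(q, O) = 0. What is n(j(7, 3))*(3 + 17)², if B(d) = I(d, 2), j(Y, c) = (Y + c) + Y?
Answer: 115600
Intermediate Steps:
j(Y, c) = c + 2*Y
B(d) = 0
n(U) = U² (n(U) = (U + U*0)*(U + 0) = (U + 0)*U = U*U = U²)
n(j(7, 3))*(3 + 17)² = (3 + 2*7)²*(3 + 17)² = (3 + 14)²*20² = 17²*400 = 289*400 = 115600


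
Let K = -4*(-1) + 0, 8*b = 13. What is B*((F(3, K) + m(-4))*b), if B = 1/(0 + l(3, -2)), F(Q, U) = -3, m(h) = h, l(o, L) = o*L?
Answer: 91/48 ≈ 1.8958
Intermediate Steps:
b = 13/8 (b = (⅛)*13 = 13/8 ≈ 1.6250)
l(o, L) = L*o
K = 4 (K = 4 + 0 = 4)
B = -⅙ (B = 1/(0 - 2*3) = 1/(0 - 6) = 1/(-6) = -⅙ ≈ -0.16667)
B*((F(3, K) + m(-4))*b) = -(-3 - 4)*13/(6*8) = -(-7)*13/(6*8) = -⅙*(-91/8) = 91/48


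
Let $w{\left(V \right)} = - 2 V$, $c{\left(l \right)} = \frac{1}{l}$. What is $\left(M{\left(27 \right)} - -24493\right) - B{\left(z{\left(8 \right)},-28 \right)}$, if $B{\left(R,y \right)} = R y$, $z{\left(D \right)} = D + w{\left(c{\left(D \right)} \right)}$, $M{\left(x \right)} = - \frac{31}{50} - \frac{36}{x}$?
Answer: $\frac{3706207}{150} \approx 24708.0$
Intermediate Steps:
$M{\left(x \right)} = - \frac{31}{50} - \frac{36}{x}$ ($M{\left(x \right)} = \left(-31\right) \frac{1}{50} - \frac{36}{x} = - \frac{31}{50} - \frac{36}{x}$)
$z{\left(D \right)} = D - \frac{2}{D}$
$\left(M{\left(27 \right)} - -24493\right) - B{\left(z{\left(8 \right)},-28 \right)} = \left(\left(- \frac{31}{50} - \frac{36}{27}\right) - -24493\right) - \left(8 - \frac{2}{8}\right) \left(-28\right) = \left(\left(- \frac{31}{50} - \frac{4}{3}\right) + 24493\right) - \left(8 - \frac{1}{4}\right) \left(-28\right) = \left(- \frac{293}{150} + 24493\right) - \frac{31}{4} \left(-28\right) = \frac{3673657}{150} - -217 = \frac{3673657}{150} + 217 = \frac{3706207}{150}$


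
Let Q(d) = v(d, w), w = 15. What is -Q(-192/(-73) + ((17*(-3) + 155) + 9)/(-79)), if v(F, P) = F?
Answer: -6919/5767 ≈ -1.1998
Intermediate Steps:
Q(d) = d
-Q(-192/(-73) + ((17*(-3) + 155) + 9)/(-79)) = -(-192/(-73) + ((17*(-3) + 155) + 9)/(-79)) = -(-192*(-1/73) + ((-51 + 155) + 9)*(-1/79)) = -(192/73 + (104 + 9)*(-1/79)) = -(192/73 + 113*(-1/79)) = -(192/73 - 113/79) = -1*6919/5767 = -6919/5767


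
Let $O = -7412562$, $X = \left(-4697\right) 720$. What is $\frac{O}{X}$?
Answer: $\frac{411809}{187880} \approx 2.1919$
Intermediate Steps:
$X = -3381840$
$\frac{O}{X} = - \frac{7412562}{-3381840} = \left(-7412562\right) \left(- \frac{1}{3381840}\right) = \frac{411809}{187880}$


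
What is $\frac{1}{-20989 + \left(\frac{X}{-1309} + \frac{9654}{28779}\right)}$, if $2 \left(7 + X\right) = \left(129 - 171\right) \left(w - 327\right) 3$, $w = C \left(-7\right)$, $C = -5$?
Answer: $- \frac{1793891}{37676577244} \approx -4.7613 \cdot 10^{-5}$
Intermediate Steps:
$w = 35$ ($w = \left(-5\right) \left(-7\right) = 35$)
$X = 18389$ ($X = -7 + \frac{\left(129 - 171\right) \left(35 - 327\right) 3}{2} = -7 + \frac{\left(-42\right) \left(-292\right) 3}{2} = -7 + \frac{12264 \cdot 3}{2} = -7 + \frac{1}{2} \cdot 36792 = -7 + 18396 = 18389$)
$\frac{1}{-20989 + \left(\frac{X}{-1309} + \frac{9654}{28779}\right)} = \frac{1}{-20989 + \left(\frac{18389}{-1309} + \frac{9654}{28779}\right)} = \frac{1}{-20989 + \left(18389 \left(- \frac{1}{1309}\right) + 9654 \cdot \frac{1}{28779}\right)} = \frac{1}{-20989 + \left(- \frac{2627}{187} + \frac{3218}{9593}\right)} = \frac{1}{-20989 - \frac{24599045}{1793891}} = \frac{1}{- \frac{37676577244}{1793891}} = - \frac{1793891}{37676577244}$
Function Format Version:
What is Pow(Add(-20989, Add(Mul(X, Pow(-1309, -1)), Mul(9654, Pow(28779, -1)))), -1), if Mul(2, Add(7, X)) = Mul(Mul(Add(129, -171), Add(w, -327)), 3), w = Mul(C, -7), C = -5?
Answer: Rational(-1793891, 37676577244) ≈ -4.7613e-5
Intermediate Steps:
w = 35 (w = Mul(-5, -7) = 35)
X = 18389 (X = Add(-7, Mul(Rational(1, 2), Mul(Mul(Add(129, -171), Add(35, -327)), 3))) = Add(-7, Mul(Rational(1, 2), Mul(Mul(-42, -292), 3))) = Add(-7, Mul(Rational(1, 2), Mul(12264, 3))) = Add(-7, Mul(Rational(1, 2), 36792)) = Add(-7, 18396) = 18389)
Pow(Add(-20989, Add(Mul(X, Pow(-1309, -1)), Mul(9654, Pow(28779, -1)))), -1) = Pow(Add(-20989, Add(Mul(18389, Pow(-1309, -1)), Mul(9654, Pow(28779, -1)))), -1) = Pow(Add(-20989, Add(Mul(18389, Rational(-1, 1309)), Mul(9654, Rational(1, 28779)))), -1) = Pow(Add(-20989, Add(Rational(-2627, 187), Rational(3218, 9593))), -1) = Pow(Add(-20989, Rational(-24599045, 1793891)), -1) = Pow(Rational(-37676577244, 1793891), -1) = Rational(-1793891, 37676577244)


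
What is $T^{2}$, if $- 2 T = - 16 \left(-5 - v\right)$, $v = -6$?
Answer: $64$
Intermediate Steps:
$T = 8$ ($T = - \frac{\left(-16\right) \left(-5 - -6\right)}{2} = - \frac{\left(-16\right) \left(-5 + 6\right)}{2} = - \frac{\left(-16\right) 1}{2} = \left(- \frac{1}{2}\right) \left(-16\right) = 8$)
$T^{2} = 8^{2} = 64$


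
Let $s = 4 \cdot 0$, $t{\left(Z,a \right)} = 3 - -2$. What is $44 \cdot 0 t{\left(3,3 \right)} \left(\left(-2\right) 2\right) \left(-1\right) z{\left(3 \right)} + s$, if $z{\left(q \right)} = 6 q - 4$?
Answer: $0$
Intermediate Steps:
$t{\left(Z,a \right)} = 5$ ($t{\left(Z,a \right)} = 3 + 2 = 5$)
$s = 0$
$z{\left(q \right)} = -4 + 6 q$
$44 \cdot 0 t{\left(3,3 \right)} \left(\left(-2\right) 2\right) \left(-1\right) z{\left(3 \right)} + s = 44 \cdot 0 \cdot 5 \left(\left(-2\right) 2\right) \left(-1\right) \left(-4 + 6 \cdot 3\right) + 0 = 44 \cdot 0 \left(-4\right) \left(-1\right) \left(-4 + 18\right) + 0 = 44 \cdot 0 \left(-1\right) 14 + 0 = 44 \cdot 0 \cdot 14 + 0 = 44 \cdot 0 + 0 = 0 + 0 = 0$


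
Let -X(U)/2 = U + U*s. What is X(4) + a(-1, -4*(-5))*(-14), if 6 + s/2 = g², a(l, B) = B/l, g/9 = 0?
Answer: 368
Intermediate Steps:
g = 0 (g = 9*0 = 0)
a(l, B) = B/l
s = -12 (s = -12 + 2*0² = -12 + 2*0 = -12 + 0 = -12)
X(U) = 22*U (X(U) = -2*(U + U*(-12)) = -2*(U - 12*U) = -(-22)*U = 22*U)
X(4) + a(-1, -4*(-5))*(-14) = 22*4 + (-4*(-5)/(-1))*(-14) = 88 + (20*(-1))*(-14) = 88 - 20*(-14) = 88 + 280 = 368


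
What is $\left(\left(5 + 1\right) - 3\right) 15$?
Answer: $45$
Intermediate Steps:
$\left(\left(5 + 1\right) - 3\right) 15 = \left(6 - 3\right) 15 = 3 \cdot 15 = 45$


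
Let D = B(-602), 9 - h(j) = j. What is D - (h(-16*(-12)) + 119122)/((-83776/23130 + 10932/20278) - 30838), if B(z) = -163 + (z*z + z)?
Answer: 1307826909972576973/3616349352472 ≈ 3.6164e+5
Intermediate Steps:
h(j) = 9 - j
B(z) = -163 + z + z**2 (B(z) = -163 + (z**2 + z) = -163 + (z + z**2) = -163 + z + z**2)
D = 361639 (D = -163 - 602 + (-602)**2 = -163 - 602 + 362404 = 361639)
D - (h(-16*(-12)) + 119122)/((-83776/23130 + 10932/20278) - 30838) = 361639 - ((9 - (-16)*(-12)) + 119122)/((-83776/23130 + 10932/20278) - 30838) = 361639 - ((9 - 1*192) + 119122)/((-83776*1/23130 + 10932*(1/20278)) - 30838) = 361639 - ((9 - 192) + 119122)/((-41888/11565 + 5466/10139) - 30838) = 361639 - (-183 + 119122)/(-361488142/117257535 - 30838) = 361639 - 118939/(-3616349352472/117257535) = 361639 - 118939*(-117257535)/3616349352472 = 361639 - 1*(-13946493955365/3616349352472) = 361639 + 13946493955365/3616349352472 = 1307826909972576973/3616349352472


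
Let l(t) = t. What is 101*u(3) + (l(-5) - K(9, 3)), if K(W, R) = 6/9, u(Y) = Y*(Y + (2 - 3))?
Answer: 1801/3 ≈ 600.33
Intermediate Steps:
u(Y) = Y*(-1 + Y) (u(Y) = Y*(Y - 1) = Y*(-1 + Y))
K(W, R) = 2/3 (K(W, R) = 6*(1/9) = 2/3)
101*u(3) + (l(-5) - K(9, 3)) = 101*(3*(-1 + 3)) + (-5 - 1*2/3) = 101*(3*2) + (-5 - 2/3) = 101*6 - 17/3 = 606 - 17/3 = 1801/3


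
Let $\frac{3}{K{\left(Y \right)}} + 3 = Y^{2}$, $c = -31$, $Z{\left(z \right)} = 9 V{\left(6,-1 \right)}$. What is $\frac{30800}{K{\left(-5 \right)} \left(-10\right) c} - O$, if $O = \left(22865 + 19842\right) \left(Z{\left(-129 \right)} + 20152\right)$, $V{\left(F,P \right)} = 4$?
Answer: $- \frac{80181641428}{93} \approx -8.6217 \cdot 10^{8}$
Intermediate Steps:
$Z{\left(z \right)} = 36$ ($Z{\left(z \right)} = 9 \cdot 4 = 36$)
$K{\left(Y \right)} = \frac{3}{-3 + Y^{2}}$
$O = 862168916$ ($O = \left(22865 + 19842\right) \left(36 + 20152\right) = 42707 \cdot 20188 = 862168916$)
$\frac{30800}{K{\left(-5 \right)} \left(-10\right) c} - O = \frac{30800}{\frac{3}{-3 + \left(-5\right)^{2}} \left(-10\right) \left(-31\right)} - 862168916 = \frac{30800}{\frac{3}{-3 + 25} \left(-10\right) \left(-31\right)} - 862168916 = \frac{30800}{\frac{3}{22} \left(-10\right) \left(-31\right)} - 862168916 = \frac{30800}{\left(- \frac{15}{11}\right) \left(-31\right)} - 862168916 = \frac{30800}{\frac{465}{11}} - 862168916 = 30800 \cdot \frac{11}{465} - 862168916 = \frac{67760}{93} - 862168916 = - \frac{80181641428}{93}$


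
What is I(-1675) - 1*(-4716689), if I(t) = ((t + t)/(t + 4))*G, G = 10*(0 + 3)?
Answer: 2627229273/557 ≈ 4.7168e+6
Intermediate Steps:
G = 30 (G = 10*3 = 30)
I(t) = 60*t/(4 + t) (I(t) = ((t + t)/(t + 4))*30 = ((2*t)/(4 + t))*30 = (2*t/(4 + t))*30 = 60*t/(4 + t))
I(-1675) - 1*(-4716689) = 60*(-1675)/(4 - 1675) - 1*(-4716689) = 60*(-1675)/(-1671) + 4716689 = 60*(-1675)*(-1/1671) + 4716689 = 33500/557 + 4716689 = 2627229273/557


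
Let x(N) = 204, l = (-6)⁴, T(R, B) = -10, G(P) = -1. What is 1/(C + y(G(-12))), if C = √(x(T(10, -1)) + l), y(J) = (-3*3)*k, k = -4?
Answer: -3/17 + 5*√15/102 ≈ 0.013382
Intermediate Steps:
l = 1296
y(J) = 36 (y(J) = -3*3*(-4) = -9*(-4) = 36)
C = 10*√15 (C = √(204 + 1296) = √1500 = 10*√15 ≈ 38.730)
1/(C + y(G(-12))) = 1/(10*√15 + 36) = 1/(36 + 10*√15)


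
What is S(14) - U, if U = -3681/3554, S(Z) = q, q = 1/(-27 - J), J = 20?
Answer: 169453/167038 ≈ 1.0145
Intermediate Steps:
q = -1/47 (q = 1/(-27 - 1*20) = 1/(-27 - 20) = 1/(-47) = -1/47 ≈ -0.021277)
S(Z) = -1/47
U = -3681/3554 (U = -3681*1/3554 = -3681/3554 ≈ -1.0357)
S(14) - U = -1/47 - 1*(-3681/3554) = -1/47 + 3681/3554 = 169453/167038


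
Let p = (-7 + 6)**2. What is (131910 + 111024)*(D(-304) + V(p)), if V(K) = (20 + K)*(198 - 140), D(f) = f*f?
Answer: 22746882156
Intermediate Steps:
D(f) = f**2
p = 1 (p = (-1)**2 = 1)
V(K) = 1160 + 58*K (V(K) = (20 + K)*58 = 1160 + 58*K)
(131910 + 111024)*(D(-304) + V(p)) = (131910 + 111024)*((-304)**2 + (1160 + 58*1)) = 242934*(92416 + (1160 + 58)) = 242934*(92416 + 1218) = 242934*93634 = 22746882156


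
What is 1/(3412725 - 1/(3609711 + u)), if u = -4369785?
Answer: 760074/2593923541651 ≈ 2.9302e-7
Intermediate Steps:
1/(3412725 - 1/(3609711 + u)) = 1/(3412725 - 1/(3609711 - 4369785)) = 1/(3412725 - 1/(-760074)) = 1/(3412725 - 1*(-1/760074)) = 1/(3412725 + 1/760074) = 1/(2593923541651/760074) = 760074/2593923541651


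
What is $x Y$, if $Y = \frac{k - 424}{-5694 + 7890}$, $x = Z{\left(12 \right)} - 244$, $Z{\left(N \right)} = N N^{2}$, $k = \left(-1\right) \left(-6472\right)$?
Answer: $\frac{249312}{61} \approx 4087.1$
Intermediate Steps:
$k = 6472$
$Z{\left(N \right)} = N^{3}$
$x = 1484$ ($x = 12^{3} - 244 = 1728 - 244 = 1484$)
$Y = \frac{168}{61}$ ($Y = \frac{6472 - 424}{-5694 + 7890} = \frac{6048}{2196} = 6048 \cdot \frac{1}{2196} = \frac{168}{61} \approx 2.7541$)
$x Y = 1484 \cdot \frac{168}{61} = \frac{249312}{61}$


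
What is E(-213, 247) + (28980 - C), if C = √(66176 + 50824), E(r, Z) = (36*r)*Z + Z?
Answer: -1864769 - 30*√130 ≈ -1.8651e+6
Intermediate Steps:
E(r, Z) = Z + 36*Z*r (E(r, Z) = 36*Z*r + Z = Z + 36*Z*r)
C = 30*√130 (C = √117000 = 30*√130 ≈ 342.05)
E(-213, 247) + (28980 - C) = 247*(1 + 36*(-213)) + (28980 - 30*√130) = 247*(1 - 7668) + (28980 - 30*√130) = 247*(-7667) + (28980 - 30*√130) = -1893749 + (28980 - 30*√130) = -1864769 - 30*√130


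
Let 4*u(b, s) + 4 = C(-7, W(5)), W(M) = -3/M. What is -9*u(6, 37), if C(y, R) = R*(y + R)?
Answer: -63/50 ≈ -1.2600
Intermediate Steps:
C(y, R) = R*(R + y)
u(b, s) = 7/50 (u(b, s) = -1 + ((-3/5)*(-3/5 - 7))/4 = -1 + ((-3*⅕)*(-3*⅕ - 7))/4 = -1 + (-3*(-⅗ - 7)/5)/4 = -1 + (-⅗*(-38/5))/4 = -1 + (¼)*(114/25) = -1 + 57/50 = 7/50)
-9*u(6, 37) = -9*7/50 = -63/50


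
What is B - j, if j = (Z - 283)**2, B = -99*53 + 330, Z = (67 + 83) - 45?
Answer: -36601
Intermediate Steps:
Z = 105 (Z = 150 - 45 = 105)
B = -4917 (B = -5247 + 330 = -4917)
j = 31684 (j = (105 - 283)**2 = (-178)**2 = 31684)
B - j = -4917 - 1*31684 = -4917 - 31684 = -36601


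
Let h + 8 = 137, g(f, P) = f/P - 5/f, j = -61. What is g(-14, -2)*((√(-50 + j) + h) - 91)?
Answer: 1957/7 + 103*I*√111/14 ≈ 279.57 + 77.512*I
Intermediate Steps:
g(f, P) = -5/f + f/P
h = 129 (h = -8 + 137 = 129)
g(-14, -2)*((√(-50 + j) + h) - 91) = (-5/(-14) - 14/(-2))*((√(-50 - 61) + 129) - 91) = (-5*(-1/14) - 14*(-½))*((√(-111) + 129) - 91) = (5/14 + 7)*((I*√111 + 129) - 91) = 103*((129 + I*√111) - 91)/14 = 103*(38 + I*√111)/14 = 1957/7 + 103*I*√111/14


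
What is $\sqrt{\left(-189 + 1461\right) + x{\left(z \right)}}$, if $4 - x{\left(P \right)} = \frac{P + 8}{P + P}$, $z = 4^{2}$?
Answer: $\frac{\sqrt{5101}}{2} \approx 35.711$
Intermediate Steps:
$z = 16$
$x{\left(P \right)} = 4 - \frac{8 + P}{2 P}$ ($x{\left(P \right)} = 4 - \frac{P + 8}{P + P} = 4 - \frac{8 + P}{2 P}$)
$\sqrt{\left(-189 + 1461\right) + x{\left(z \right)}} = \sqrt{\left(-189 + 1461\right) + \left(\frac{7}{2} - \frac{4}{16}\right)} = \sqrt{1272 + \left(\frac{7}{2} - \frac{1}{4}\right)} = \sqrt{1272 + \frac{13}{4}} = \sqrt{\frac{5101}{4}} = \frac{\sqrt{5101}}{2}$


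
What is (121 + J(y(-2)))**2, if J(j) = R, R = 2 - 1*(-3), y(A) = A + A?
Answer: 15876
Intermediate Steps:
y(A) = 2*A
R = 5 (R = 2 + 3 = 5)
J(j) = 5
(121 + J(y(-2)))**2 = (121 + 5)**2 = 126**2 = 15876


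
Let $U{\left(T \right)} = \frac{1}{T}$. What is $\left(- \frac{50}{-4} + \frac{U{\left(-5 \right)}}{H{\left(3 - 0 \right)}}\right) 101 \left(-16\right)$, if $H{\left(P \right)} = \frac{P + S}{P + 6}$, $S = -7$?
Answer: $- \frac{104636}{5} \approx -20927.0$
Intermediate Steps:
$H{\left(P \right)} = \frac{-7 + P}{6 + P}$ ($H{\left(P \right)} = \frac{P - 7}{P + 6} = \frac{-7 + P}{6 + P}$)
$\left(- \frac{50}{-4} + \frac{U{\left(-5 \right)}}{H{\left(3 - 0 \right)}}\right) 101 \left(-16\right) = \left(- \frac{50}{-4} + \frac{1}{\left(-5\right) \frac{-7 + \left(3 - 0\right)}{6 + \left(3 - 0\right)}}\right) 101 \left(-16\right) = \left(\left(-50\right) \left(- \frac{1}{4}\right) - \frac{1}{5 \frac{-7 + \left(3 + 0\right)}{6 + \left(3 + 0\right)}}\right) 101 \left(-16\right) = \left(\frac{25}{2} - \frac{1}{5 \frac{-7 + 3}{6 + 3}}\right) 101 \left(-16\right) = \left(\frac{25}{2} - \frac{1}{5 \cdot \frac{1}{9} \left(-4\right)}\right) 101 \left(-16\right) = \left(\frac{25}{2} - \frac{1}{5 \left(- \frac{4}{9}\right)}\right) 101 \left(-16\right) = \left(\frac{25}{2} - - \frac{9}{20}\right) 101 \left(-16\right) = \left(\frac{25}{2} + \frac{9}{20}\right) 101 \left(-16\right) = \frac{259}{20} \cdot 101 \left(-16\right) = \frac{26159}{20} \left(-16\right) = - \frac{104636}{5}$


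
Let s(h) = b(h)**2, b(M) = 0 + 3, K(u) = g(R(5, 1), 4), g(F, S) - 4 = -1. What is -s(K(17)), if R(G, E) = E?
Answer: -9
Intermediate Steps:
g(F, S) = 3 (g(F, S) = 4 - 1 = 3)
K(u) = 3
b(M) = 3
s(h) = 9 (s(h) = 3**2 = 9)
-s(K(17)) = -1*9 = -9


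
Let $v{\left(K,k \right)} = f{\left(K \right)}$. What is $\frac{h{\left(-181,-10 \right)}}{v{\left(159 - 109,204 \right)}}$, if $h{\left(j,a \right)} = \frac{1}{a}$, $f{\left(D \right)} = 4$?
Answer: $- \frac{1}{40} \approx -0.025$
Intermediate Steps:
$v{\left(K,k \right)} = 4$
$\frac{h{\left(-181,-10 \right)}}{v{\left(159 - 109,204 \right)}} = \frac{1}{\left(-10\right) 4} = \left(- \frac{1}{10}\right) \frac{1}{4} = - \frac{1}{40}$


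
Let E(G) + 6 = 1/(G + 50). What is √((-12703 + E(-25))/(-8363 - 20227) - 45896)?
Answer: I*√26051722839190/23825 ≈ 214.23*I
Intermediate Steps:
E(G) = -6 + 1/(50 + G) (E(G) = -6 + 1/(G + 50) = -6 + 1/(50 + G))
√((-12703 + E(-25))/(-8363 - 20227) - 45896) = √((-12703 + (-299 - 6*(-25))/(50 - 25))/(-8363 - 20227) - 45896) = √((-12703 + (-299 + 150)/25)/(-28590) - 45896) = √((-12703 + (1/25)*(-149))*(-1/28590) - 45896) = √((-12703 - 149/25)*(-1/28590) - 45896) = √(-317724/25*(-1/28590) - 45896) = √(52954/119125 - 45896) = √(-5467308046/119125) = I*√26051722839190/23825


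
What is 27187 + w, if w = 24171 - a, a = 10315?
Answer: 41043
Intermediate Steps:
w = 13856 (w = 24171 - 1*10315 = 24171 - 10315 = 13856)
27187 + w = 27187 + 13856 = 41043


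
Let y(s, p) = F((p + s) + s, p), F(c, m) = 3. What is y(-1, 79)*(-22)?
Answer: -66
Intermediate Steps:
y(s, p) = 3
y(-1, 79)*(-22) = 3*(-22) = -66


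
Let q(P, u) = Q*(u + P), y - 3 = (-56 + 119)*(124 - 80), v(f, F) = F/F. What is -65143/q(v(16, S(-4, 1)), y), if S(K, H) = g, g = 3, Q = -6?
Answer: 65143/16656 ≈ 3.9111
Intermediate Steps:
S(K, H) = 3
v(f, F) = 1
y = 2775 (y = 3 + (-56 + 119)*(124 - 80) = 3 + 63*44 = 3 + 2772 = 2775)
q(P, u) = -6*P - 6*u (q(P, u) = -6*(u + P) = -6*(P + u) = -6*P - 6*u)
-65143/q(v(16, S(-4, 1)), y) = -65143/(-6*1 - 6*2775) = -65143/(-6 - 16650) = -65143/(-16656) = -65143*(-1/16656) = 65143/16656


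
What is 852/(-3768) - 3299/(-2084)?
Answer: 443961/327188 ≈ 1.3569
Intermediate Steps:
852/(-3768) - 3299/(-2084) = 852*(-1/3768) - 3299*(-1/2084) = -71/314 + 3299/2084 = 443961/327188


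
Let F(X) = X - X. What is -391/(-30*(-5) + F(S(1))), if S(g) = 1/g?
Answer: -391/150 ≈ -2.6067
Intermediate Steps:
F(X) = 0
-391/(-30*(-5) + F(S(1))) = -391/(-30*(-5) + 0) = -391/(150 + 0) = -391/150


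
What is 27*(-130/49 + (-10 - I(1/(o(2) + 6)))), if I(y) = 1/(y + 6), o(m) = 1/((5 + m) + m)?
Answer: -1915875/5537 ≈ -346.01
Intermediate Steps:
o(m) = 1/(5 + 2*m)
I(y) = 1/(6 + y)
27*(-130/49 + (-10 - I(1/(o(2) + 6)))) = 27*(-130/49 + (-10 - 1/(6 + 1/(1/(5 + 2*2) + 6)))) = 27*(-130*1/49 + (-10 - 1/(6 + 1/(1/(5 + 4) + 6)))) = 27*(-130/49 + (-10 - 1/(6 + 1/(1/9 + 6)))) = 27*(-130/49 + (-10 - 1/(6 + 1/(⅑ + 6)))) = 27*(-130/49 + (-10 - 1/(6 + 1/(55/9)))) = 27*(-130/49 + (-10 - 1/(6 + 9/55))) = 27*(-130/49 + (-10 - 1/339/55)) = 27*(-130/49 + (-10 - 1*55/339)) = 27*(-130/49 + (-10 - 55/339)) = 27*(-130/49 - 3445/339) = 27*(-212875/16611) = -1915875/5537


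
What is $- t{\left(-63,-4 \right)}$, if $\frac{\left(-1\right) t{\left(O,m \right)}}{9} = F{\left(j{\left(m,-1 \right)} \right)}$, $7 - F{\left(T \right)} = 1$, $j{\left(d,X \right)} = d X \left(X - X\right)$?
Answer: $54$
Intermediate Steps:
$j{\left(d,X \right)} = 0$ ($j{\left(d,X \right)} = X d 0 = 0$)
$F{\left(T \right)} = 6$ ($F{\left(T \right)} = 7 - 1 = 6$)
$t{\left(O,m \right)} = -54$ ($t{\left(O,m \right)} = \left(-9\right) 6 = -54$)
$- t{\left(-63,-4 \right)} = \left(-1\right) \left(-54\right) = 54$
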